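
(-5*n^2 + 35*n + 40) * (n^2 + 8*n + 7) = -5*n^4 - 5*n^3 + 285*n^2 + 565*n + 280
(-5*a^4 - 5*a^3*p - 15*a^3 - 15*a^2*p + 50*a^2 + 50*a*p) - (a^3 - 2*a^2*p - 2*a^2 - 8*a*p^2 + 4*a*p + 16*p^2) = -5*a^4 - 5*a^3*p - 16*a^3 - 13*a^2*p + 52*a^2 + 8*a*p^2 + 46*a*p - 16*p^2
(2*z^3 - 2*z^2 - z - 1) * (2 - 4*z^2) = -8*z^5 + 8*z^4 + 8*z^3 - 2*z - 2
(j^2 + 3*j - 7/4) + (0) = j^2 + 3*j - 7/4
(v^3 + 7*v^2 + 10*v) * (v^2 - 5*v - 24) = v^5 + 2*v^4 - 49*v^3 - 218*v^2 - 240*v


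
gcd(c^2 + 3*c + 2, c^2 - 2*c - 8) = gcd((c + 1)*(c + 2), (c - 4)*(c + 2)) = c + 2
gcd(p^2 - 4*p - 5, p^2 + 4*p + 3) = p + 1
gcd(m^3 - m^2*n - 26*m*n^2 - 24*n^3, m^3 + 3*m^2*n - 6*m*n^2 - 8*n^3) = m^2 + 5*m*n + 4*n^2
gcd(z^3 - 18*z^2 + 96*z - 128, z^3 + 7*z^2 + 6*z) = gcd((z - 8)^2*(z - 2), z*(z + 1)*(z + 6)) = 1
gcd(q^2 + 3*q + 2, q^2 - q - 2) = q + 1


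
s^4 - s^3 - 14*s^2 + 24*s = s*(s - 3)*(s - 2)*(s + 4)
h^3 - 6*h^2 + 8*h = h*(h - 4)*(h - 2)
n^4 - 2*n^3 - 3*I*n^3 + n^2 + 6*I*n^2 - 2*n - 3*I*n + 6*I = (n - 2)*(n - 3*I)*(n - I)*(n + I)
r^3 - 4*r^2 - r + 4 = (r - 4)*(r - 1)*(r + 1)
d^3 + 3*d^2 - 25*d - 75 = (d - 5)*(d + 3)*(d + 5)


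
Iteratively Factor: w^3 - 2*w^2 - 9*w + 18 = (w - 3)*(w^2 + w - 6) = (w - 3)*(w - 2)*(w + 3)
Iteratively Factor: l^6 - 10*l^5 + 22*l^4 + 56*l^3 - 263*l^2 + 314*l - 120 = (l - 1)*(l^5 - 9*l^4 + 13*l^3 + 69*l^2 - 194*l + 120) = (l - 1)^2*(l^4 - 8*l^3 + 5*l^2 + 74*l - 120) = (l - 2)*(l - 1)^2*(l^3 - 6*l^2 - 7*l + 60) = (l - 2)*(l - 1)^2*(l + 3)*(l^2 - 9*l + 20) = (l - 5)*(l - 2)*(l - 1)^2*(l + 3)*(l - 4)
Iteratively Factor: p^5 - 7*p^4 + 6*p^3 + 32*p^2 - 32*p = (p - 1)*(p^4 - 6*p^3 + 32*p) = (p - 1)*(p + 2)*(p^3 - 8*p^2 + 16*p) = p*(p - 1)*(p + 2)*(p^2 - 8*p + 16) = p*(p - 4)*(p - 1)*(p + 2)*(p - 4)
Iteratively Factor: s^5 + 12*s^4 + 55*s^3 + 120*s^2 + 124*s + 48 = (s + 3)*(s^4 + 9*s^3 + 28*s^2 + 36*s + 16) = (s + 3)*(s + 4)*(s^3 + 5*s^2 + 8*s + 4) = (s + 2)*(s + 3)*(s + 4)*(s^2 + 3*s + 2) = (s + 1)*(s + 2)*(s + 3)*(s + 4)*(s + 2)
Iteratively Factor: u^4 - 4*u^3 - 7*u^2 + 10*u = (u + 2)*(u^3 - 6*u^2 + 5*u) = (u - 1)*(u + 2)*(u^2 - 5*u) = u*(u - 1)*(u + 2)*(u - 5)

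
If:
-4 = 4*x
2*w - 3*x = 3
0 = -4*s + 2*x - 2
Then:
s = -1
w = 0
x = -1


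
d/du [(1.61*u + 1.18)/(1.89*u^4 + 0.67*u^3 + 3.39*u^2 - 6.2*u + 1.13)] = (-9.1287*u^4 - 11.0782*u^3 - 7.8297*u^2 - 8.0004*u + 9.1353)/(3.5721*u^8 + 2.5326*u^7 + 13.2631*u^6 - 18.8934*u^5 + 7.4555*u^4 - 40.5218*u^3 + 46.1014*u^2 - 14.012*u + 1.2769)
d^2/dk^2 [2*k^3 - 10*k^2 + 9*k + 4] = 12*k - 20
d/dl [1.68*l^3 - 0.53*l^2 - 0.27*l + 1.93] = 5.04*l^2 - 1.06*l - 0.27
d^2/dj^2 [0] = 0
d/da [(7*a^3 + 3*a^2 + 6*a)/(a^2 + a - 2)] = (7*a^4 + 14*a^3 - 45*a^2 - 12*a - 12)/(a^4 + 2*a^3 - 3*a^2 - 4*a + 4)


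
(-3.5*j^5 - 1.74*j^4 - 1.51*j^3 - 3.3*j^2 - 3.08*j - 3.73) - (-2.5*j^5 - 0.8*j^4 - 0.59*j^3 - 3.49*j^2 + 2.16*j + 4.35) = -1.0*j^5 - 0.94*j^4 - 0.92*j^3 + 0.19*j^2 - 5.24*j - 8.08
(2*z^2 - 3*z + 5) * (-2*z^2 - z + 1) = -4*z^4 + 4*z^3 - 5*z^2 - 8*z + 5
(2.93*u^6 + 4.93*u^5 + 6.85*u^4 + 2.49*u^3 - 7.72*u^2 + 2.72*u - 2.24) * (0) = 0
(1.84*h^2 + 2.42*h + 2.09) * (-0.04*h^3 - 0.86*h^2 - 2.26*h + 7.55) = -0.0736*h^5 - 1.6792*h^4 - 6.3232*h^3 + 6.6254*h^2 + 13.5476*h + 15.7795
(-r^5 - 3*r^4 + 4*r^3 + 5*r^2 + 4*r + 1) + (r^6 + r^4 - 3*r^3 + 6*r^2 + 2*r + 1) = r^6 - r^5 - 2*r^4 + r^3 + 11*r^2 + 6*r + 2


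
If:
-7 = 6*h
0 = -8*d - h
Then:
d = 7/48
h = -7/6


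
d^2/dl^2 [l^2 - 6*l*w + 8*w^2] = 2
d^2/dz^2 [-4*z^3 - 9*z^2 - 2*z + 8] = -24*z - 18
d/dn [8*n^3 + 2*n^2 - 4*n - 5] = 24*n^2 + 4*n - 4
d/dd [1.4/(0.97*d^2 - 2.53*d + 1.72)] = (3.542 - 2.716*d)/(0.97*d^2 - 2.53*d + 1.72)^2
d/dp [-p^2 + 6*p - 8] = 6 - 2*p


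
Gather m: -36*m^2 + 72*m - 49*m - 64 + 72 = -36*m^2 + 23*m + 8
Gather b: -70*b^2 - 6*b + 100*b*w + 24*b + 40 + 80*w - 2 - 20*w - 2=-70*b^2 + b*(100*w + 18) + 60*w + 36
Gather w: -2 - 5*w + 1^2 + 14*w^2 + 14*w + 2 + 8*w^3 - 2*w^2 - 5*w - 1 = 8*w^3 + 12*w^2 + 4*w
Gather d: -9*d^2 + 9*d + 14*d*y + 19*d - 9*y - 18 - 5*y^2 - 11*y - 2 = -9*d^2 + d*(14*y + 28) - 5*y^2 - 20*y - 20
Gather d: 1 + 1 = 2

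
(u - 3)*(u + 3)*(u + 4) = u^3 + 4*u^2 - 9*u - 36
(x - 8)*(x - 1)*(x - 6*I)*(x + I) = x^4 - 9*x^3 - 5*I*x^3 + 14*x^2 + 45*I*x^2 - 54*x - 40*I*x + 48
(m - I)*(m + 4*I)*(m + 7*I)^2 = m^4 + 17*I*m^3 - 87*m^2 - 91*I*m - 196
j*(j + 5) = j^2 + 5*j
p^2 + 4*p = p*(p + 4)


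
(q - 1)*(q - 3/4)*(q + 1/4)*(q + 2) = q^4 + q^3/2 - 43*q^2/16 + 13*q/16 + 3/8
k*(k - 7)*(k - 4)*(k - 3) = k^4 - 14*k^3 + 61*k^2 - 84*k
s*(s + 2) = s^2 + 2*s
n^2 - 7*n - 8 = (n - 8)*(n + 1)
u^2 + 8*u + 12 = (u + 2)*(u + 6)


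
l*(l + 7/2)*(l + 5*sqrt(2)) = l^3 + 7*l^2/2 + 5*sqrt(2)*l^2 + 35*sqrt(2)*l/2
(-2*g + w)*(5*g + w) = -10*g^2 + 3*g*w + w^2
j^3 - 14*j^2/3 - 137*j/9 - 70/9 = (j - 7)*(j + 2/3)*(j + 5/3)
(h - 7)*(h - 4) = h^2 - 11*h + 28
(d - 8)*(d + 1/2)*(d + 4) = d^3 - 7*d^2/2 - 34*d - 16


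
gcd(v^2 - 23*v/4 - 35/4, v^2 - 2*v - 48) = 1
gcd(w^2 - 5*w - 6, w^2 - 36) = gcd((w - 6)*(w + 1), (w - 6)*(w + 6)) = w - 6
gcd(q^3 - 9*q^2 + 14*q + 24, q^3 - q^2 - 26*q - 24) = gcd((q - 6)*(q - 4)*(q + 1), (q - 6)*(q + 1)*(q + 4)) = q^2 - 5*q - 6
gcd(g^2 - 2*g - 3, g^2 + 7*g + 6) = g + 1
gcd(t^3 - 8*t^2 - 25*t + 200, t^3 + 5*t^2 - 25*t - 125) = t^2 - 25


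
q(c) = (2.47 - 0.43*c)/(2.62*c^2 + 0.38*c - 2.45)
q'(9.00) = -0.00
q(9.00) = -0.01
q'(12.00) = 0.00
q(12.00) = -0.01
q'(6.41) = -0.00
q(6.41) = -0.00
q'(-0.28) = 0.69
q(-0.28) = -1.10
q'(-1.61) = 1.72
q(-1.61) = 0.85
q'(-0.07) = 0.17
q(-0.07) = -1.01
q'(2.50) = -0.11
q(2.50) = 0.09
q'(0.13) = -0.28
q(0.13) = -1.02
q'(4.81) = -0.01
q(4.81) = 0.01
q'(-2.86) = 0.14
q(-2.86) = 0.21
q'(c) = (2.47 - 0.43*c)*(-5.24*c - 0.38)/(2.62*c^2 + 0.38*c - 2.45)^2 - 0.43/(2.62*c^2 + 0.38*c - 2.45) = (1.1266*c^2 - 12.9428*c + 0.1149)/(6.8644*c^4 + 1.9912*c^3 - 12.6936*c^2 - 1.862*c + 6.0025)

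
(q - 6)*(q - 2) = q^2 - 8*q + 12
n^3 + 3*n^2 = n^2*(n + 3)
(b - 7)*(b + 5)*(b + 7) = b^3 + 5*b^2 - 49*b - 245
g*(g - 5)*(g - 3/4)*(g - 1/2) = g^4 - 25*g^3/4 + 53*g^2/8 - 15*g/8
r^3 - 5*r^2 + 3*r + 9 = (r - 3)^2*(r + 1)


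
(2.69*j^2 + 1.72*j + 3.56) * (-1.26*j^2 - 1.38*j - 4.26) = -3.3894*j^4 - 5.8794*j^3 - 18.3186*j^2 - 12.24*j - 15.1656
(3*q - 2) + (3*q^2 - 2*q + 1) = 3*q^2 + q - 1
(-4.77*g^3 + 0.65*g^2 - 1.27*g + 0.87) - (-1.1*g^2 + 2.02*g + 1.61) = -4.77*g^3 + 1.75*g^2 - 3.29*g - 0.74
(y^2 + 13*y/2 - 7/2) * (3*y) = 3*y^3 + 39*y^2/2 - 21*y/2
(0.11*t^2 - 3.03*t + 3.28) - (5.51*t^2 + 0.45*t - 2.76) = -5.4*t^2 - 3.48*t + 6.04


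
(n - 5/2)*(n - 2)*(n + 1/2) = n^3 - 4*n^2 + 11*n/4 + 5/2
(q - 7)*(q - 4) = q^2 - 11*q + 28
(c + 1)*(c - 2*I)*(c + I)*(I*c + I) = I*c^4 + c^3 + 2*I*c^3 + 2*c^2 + 3*I*c^2 + c + 4*I*c + 2*I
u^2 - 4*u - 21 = (u - 7)*(u + 3)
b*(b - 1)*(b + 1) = b^3 - b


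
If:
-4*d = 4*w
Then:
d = -w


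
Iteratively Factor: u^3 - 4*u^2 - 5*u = (u + 1)*(u^2 - 5*u) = u*(u + 1)*(u - 5)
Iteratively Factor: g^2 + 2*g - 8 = (g - 2)*(g + 4)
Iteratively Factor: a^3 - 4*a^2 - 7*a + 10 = (a - 1)*(a^2 - 3*a - 10) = (a - 1)*(a + 2)*(a - 5)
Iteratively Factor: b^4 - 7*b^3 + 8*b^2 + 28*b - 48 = (b - 2)*(b^3 - 5*b^2 - 2*b + 24) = (b - 2)*(b + 2)*(b^2 - 7*b + 12) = (b - 3)*(b - 2)*(b + 2)*(b - 4)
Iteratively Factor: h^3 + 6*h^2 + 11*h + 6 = (h + 3)*(h^2 + 3*h + 2) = (h + 1)*(h + 3)*(h + 2)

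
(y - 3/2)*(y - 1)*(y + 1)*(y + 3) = y^4 + 3*y^3/2 - 11*y^2/2 - 3*y/2 + 9/2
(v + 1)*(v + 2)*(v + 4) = v^3 + 7*v^2 + 14*v + 8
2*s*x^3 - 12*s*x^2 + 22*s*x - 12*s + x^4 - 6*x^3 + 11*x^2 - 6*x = (2*s + x)*(x - 3)*(x - 2)*(x - 1)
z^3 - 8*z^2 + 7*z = z*(z - 7)*(z - 1)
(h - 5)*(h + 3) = h^2 - 2*h - 15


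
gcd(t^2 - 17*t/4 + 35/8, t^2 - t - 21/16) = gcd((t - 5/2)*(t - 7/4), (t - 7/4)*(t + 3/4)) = t - 7/4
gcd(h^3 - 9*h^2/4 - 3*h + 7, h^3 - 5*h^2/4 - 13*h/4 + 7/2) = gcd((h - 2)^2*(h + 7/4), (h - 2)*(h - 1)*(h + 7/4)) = h^2 - h/4 - 7/2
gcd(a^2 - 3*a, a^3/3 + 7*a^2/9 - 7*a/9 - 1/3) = 1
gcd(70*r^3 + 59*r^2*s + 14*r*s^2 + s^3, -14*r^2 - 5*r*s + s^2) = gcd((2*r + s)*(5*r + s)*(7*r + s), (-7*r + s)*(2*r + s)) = 2*r + s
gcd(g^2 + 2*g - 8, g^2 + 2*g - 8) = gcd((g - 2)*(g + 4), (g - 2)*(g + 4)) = g^2 + 2*g - 8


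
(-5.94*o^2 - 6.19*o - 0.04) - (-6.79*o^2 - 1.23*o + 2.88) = 0.85*o^2 - 4.96*o - 2.92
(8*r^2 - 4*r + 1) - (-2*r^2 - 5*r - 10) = 10*r^2 + r + 11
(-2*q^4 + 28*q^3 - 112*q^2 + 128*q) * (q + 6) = -2*q^5 + 16*q^4 + 56*q^3 - 544*q^2 + 768*q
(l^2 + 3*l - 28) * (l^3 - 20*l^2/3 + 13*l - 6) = l^5 - 11*l^4/3 - 35*l^3 + 659*l^2/3 - 382*l + 168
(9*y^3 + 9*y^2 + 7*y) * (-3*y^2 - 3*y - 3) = -27*y^5 - 54*y^4 - 75*y^3 - 48*y^2 - 21*y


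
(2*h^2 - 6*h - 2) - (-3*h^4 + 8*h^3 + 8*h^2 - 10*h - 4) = 3*h^4 - 8*h^3 - 6*h^2 + 4*h + 2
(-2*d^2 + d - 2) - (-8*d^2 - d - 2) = 6*d^2 + 2*d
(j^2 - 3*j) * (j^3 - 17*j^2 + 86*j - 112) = j^5 - 20*j^4 + 137*j^3 - 370*j^2 + 336*j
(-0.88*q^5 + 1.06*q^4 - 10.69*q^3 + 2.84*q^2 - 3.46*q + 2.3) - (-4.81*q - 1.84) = -0.88*q^5 + 1.06*q^4 - 10.69*q^3 + 2.84*q^2 + 1.35*q + 4.14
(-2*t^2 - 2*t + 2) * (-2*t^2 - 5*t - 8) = 4*t^4 + 14*t^3 + 22*t^2 + 6*t - 16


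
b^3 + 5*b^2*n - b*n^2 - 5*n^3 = (b - n)*(b + n)*(b + 5*n)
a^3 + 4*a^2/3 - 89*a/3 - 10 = (a - 5)*(a + 1/3)*(a + 6)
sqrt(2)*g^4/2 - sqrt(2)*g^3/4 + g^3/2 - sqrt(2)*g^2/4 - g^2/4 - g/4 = g*(g - 1)*(g + 1/2)*(sqrt(2)*g/2 + 1/2)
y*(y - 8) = y^2 - 8*y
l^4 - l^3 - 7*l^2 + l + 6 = (l - 3)*(l - 1)*(l + 1)*(l + 2)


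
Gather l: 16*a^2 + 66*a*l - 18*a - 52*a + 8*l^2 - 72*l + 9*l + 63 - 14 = 16*a^2 - 70*a + 8*l^2 + l*(66*a - 63) + 49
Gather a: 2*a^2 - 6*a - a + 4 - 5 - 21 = 2*a^2 - 7*a - 22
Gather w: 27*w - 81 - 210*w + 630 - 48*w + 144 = 693 - 231*w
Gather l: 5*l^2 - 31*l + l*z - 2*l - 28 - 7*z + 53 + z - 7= 5*l^2 + l*(z - 33) - 6*z + 18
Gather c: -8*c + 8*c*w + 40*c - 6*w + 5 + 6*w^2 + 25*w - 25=c*(8*w + 32) + 6*w^2 + 19*w - 20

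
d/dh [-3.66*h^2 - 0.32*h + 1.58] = -7.32*h - 0.32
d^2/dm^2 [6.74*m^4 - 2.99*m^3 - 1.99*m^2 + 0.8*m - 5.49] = 80.88*m^2 - 17.94*m - 3.98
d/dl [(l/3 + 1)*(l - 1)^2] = (l - 1)*(3*l + 5)/3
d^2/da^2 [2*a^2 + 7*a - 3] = 4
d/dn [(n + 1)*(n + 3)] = 2*n + 4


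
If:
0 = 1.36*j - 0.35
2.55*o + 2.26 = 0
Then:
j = 0.26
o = -0.89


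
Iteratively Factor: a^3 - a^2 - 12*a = (a + 3)*(a^2 - 4*a) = a*(a + 3)*(a - 4)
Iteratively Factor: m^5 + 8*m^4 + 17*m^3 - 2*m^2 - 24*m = (m - 1)*(m^4 + 9*m^3 + 26*m^2 + 24*m) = m*(m - 1)*(m^3 + 9*m^2 + 26*m + 24) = m*(m - 1)*(m + 3)*(m^2 + 6*m + 8) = m*(m - 1)*(m + 3)*(m + 4)*(m + 2)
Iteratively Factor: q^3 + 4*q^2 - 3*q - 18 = (q - 2)*(q^2 + 6*q + 9) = (q - 2)*(q + 3)*(q + 3)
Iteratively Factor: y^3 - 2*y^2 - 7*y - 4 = (y - 4)*(y^2 + 2*y + 1) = (y - 4)*(y + 1)*(y + 1)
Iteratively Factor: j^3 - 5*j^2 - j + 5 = (j - 1)*(j^2 - 4*j - 5) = (j - 5)*(j - 1)*(j + 1)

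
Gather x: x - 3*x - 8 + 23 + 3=18 - 2*x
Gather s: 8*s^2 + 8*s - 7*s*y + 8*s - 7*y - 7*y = 8*s^2 + s*(16 - 7*y) - 14*y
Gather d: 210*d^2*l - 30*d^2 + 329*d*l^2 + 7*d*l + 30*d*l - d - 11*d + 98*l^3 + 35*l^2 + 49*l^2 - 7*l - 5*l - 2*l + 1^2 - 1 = d^2*(210*l - 30) + d*(329*l^2 + 37*l - 12) + 98*l^3 + 84*l^2 - 14*l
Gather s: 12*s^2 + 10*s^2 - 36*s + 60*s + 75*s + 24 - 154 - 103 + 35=22*s^2 + 99*s - 198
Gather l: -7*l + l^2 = l^2 - 7*l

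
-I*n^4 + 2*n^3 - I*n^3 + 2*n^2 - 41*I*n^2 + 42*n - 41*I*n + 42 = (n - 6*I)*(n + I)*(n + 7*I)*(-I*n - I)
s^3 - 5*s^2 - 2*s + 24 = (s - 4)*(s - 3)*(s + 2)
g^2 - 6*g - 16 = (g - 8)*(g + 2)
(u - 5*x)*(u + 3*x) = u^2 - 2*u*x - 15*x^2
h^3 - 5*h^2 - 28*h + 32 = (h - 8)*(h - 1)*(h + 4)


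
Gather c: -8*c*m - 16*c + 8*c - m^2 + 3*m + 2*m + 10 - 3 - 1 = c*(-8*m - 8) - m^2 + 5*m + 6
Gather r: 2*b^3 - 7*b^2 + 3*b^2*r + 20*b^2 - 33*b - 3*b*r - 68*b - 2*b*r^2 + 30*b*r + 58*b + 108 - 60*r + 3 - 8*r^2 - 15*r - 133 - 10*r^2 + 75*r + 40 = 2*b^3 + 13*b^2 - 43*b + r^2*(-2*b - 18) + r*(3*b^2 + 27*b) + 18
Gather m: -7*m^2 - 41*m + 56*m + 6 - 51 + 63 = -7*m^2 + 15*m + 18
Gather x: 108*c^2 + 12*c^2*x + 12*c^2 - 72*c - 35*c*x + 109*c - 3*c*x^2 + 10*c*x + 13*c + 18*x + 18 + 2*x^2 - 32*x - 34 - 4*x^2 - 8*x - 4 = 120*c^2 + 50*c + x^2*(-3*c - 2) + x*(12*c^2 - 25*c - 22) - 20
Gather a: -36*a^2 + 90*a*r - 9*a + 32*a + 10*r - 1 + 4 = -36*a^2 + a*(90*r + 23) + 10*r + 3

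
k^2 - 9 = (k - 3)*(k + 3)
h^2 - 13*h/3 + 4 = (h - 3)*(h - 4/3)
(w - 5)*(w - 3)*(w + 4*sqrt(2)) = w^3 - 8*w^2 + 4*sqrt(2)*w^2 - 32*sqrt(2)*w + 15*w + 60*sqrt(2)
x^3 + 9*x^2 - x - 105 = (x - 3)*(x + 5)*(x + 7)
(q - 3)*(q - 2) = q^2 - 5*q + 6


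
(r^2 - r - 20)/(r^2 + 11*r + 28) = (r - 5)/(r + 7)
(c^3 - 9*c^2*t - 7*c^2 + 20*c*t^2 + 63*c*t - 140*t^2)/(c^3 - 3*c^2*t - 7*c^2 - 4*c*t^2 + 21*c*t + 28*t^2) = (c - 5*t)/(c + t)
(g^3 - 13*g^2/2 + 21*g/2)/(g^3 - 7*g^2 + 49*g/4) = 2*(g - 3)/(2*g - 7)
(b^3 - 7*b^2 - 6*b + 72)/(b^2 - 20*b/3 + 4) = 3*(b^2 - b - 12)/(3*b - 2)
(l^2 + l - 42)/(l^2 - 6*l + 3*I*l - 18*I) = (l + 7)/(l + 3*I)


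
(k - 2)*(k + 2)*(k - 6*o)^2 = k^4 - 12*k^3*o + 36*k^2*o^2 - 4*k^2 + 48*k*o - 144*o^2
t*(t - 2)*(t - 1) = t^3 - 3*t^2 + 2*t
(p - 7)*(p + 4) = p^2 - 3*p - 28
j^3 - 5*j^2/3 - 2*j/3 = j*(j - 2)*(j + 1/3)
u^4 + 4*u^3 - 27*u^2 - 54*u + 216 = (u - 3)^2*(u + 4)*(u + 6)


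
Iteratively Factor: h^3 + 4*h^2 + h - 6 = (h + 3)*(h^2 + h - 2) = (h + 2)*(h + 3)*(h - 1)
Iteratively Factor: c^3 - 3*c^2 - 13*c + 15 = (c - 1)*(c^2 - 2*c - 15) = (c - 1)*(c + 3)*(c - 5)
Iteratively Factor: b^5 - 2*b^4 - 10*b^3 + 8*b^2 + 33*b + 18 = (b + 1)*(b^4 - 3*b^3 - 7*b^2 + 15*b + 18) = (b + 1)^2*(b^3 - 4*b^2 - 3*b + 18) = (b - 3)*(b + 1)^2*(b^2 - b - 6) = (b - 3)*(b + 1)^2*(b + 2)*(b - 3)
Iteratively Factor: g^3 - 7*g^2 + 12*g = (g)*(g^2 - 7*g + 12) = g*(g - 3)*(g - 4)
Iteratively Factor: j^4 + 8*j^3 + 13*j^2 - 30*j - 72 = (j + 4)*(j^3 + 4*j^2 - 3*j - 18) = (j + 3)*(j + 4)*(j^2 + j - 6) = (j - 2)*(j + 3)*(j + 4)*(j + 3)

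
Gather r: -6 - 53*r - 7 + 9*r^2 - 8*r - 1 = 9*r^2 - 61*r - 14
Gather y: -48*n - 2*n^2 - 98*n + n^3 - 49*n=n^3 - 2*n^2 - 195*n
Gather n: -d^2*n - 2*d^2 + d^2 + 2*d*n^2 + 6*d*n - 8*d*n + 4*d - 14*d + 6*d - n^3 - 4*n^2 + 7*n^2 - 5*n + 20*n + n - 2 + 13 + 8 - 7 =-d^2 - 4*d - n^3 + n^2*(2*d + 3) + n*(-d^2 - 2*d + 16) + 12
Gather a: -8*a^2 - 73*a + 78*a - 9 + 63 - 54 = -8*a^2 + 5*a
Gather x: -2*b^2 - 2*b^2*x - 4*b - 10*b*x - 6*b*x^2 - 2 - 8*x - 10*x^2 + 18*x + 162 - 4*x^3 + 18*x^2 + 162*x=-2*b^2 - 4*b - 4*x^3 + x^2*(8 - 6*b) + x*(-2*b^2 - 10*b + 172) + 160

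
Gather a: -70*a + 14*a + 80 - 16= 64 - 56*a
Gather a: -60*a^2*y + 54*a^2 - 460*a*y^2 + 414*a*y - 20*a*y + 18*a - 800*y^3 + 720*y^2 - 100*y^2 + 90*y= a^2*(54 - 60*y) + a*(-460*y^2 + 394*y + 18) - 800*y^3 + 620*y^2 + 90*y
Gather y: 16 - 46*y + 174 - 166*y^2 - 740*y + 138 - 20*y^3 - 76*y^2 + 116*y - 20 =-20*y^3 - 242*y^2 - 670*y + 308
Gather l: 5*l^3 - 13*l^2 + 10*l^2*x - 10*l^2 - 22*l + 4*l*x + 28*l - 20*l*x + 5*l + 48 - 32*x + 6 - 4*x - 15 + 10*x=5*l^3 + l^2*(10*x - 23) + l*(11 - 16*x) - 26*x + 39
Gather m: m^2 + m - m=m^2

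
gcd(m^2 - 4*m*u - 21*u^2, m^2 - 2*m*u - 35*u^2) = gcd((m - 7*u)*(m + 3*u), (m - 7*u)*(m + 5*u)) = -m + 7*u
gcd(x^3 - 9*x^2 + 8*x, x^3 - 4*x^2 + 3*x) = x^2 - x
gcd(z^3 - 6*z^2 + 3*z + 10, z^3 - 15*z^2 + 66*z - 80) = z^2 - 7*z + 10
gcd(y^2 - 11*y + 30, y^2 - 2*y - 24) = y - 6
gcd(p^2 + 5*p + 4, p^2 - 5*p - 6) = p + 1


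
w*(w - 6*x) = w^2 - 6*w*x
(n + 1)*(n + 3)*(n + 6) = n^3 + 10*n^2 + 27*n + 18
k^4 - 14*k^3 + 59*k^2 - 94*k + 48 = (k - 8)*(k - 3)*(k - 2)*(k - 1)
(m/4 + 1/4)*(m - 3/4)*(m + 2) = m^3/4 + 9*m^2/16 - m/16 - 3/8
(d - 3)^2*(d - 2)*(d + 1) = d^4 - 7*d^3 + 13*d^2 + 3*d - 18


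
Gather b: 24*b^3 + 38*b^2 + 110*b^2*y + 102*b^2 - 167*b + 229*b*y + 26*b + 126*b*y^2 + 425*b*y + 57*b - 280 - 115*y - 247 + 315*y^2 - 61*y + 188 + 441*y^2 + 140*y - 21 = 24*b^3 + b^2*(110*y + 140) + b*(126*y^2 + 654*y - 84) + 756*y^2 - 36*y - 360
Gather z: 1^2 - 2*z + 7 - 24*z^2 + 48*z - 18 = -24*z^2 + 46*z - 10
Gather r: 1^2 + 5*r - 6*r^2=-6*r^2 + 5*r + 1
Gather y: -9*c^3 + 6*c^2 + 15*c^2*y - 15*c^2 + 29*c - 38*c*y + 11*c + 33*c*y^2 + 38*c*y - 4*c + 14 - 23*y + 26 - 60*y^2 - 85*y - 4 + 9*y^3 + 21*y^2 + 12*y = -9*c^3 - 9*c^2 + 36*c + 9*y^3 + y^2*(33*c - 39) + y*(15*c^2 - 96) + 36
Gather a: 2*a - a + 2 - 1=a + 1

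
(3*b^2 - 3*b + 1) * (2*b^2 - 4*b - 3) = 6*b^4 - 18*b^3 + 5*b^2 + 5*b - 3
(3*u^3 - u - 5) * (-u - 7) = -3*u^4 - 21*u^3 + u^2 + 12*u + 35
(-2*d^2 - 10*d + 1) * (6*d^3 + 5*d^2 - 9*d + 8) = -12*d^5 - 70*d^4 - 26*d^3 + 79*d^2 - 89*d + 8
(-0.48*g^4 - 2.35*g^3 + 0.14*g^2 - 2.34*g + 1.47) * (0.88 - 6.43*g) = 3.0864*g^5 + 14.6881*g^4 - 2.9682*g^3 + 15.1694*g^2 - 11.5113*g + 1.2936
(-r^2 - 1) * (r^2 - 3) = -r^4 + 2*r^2 + 3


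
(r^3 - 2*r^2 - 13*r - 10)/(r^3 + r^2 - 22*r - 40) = (r + 1)/(r + 4)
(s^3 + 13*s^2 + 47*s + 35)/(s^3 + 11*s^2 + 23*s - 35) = (s + 1)/(s - 1)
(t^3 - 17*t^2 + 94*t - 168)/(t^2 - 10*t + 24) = t - 7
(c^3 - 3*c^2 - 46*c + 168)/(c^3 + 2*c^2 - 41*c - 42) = (c - 4)/(c + 1)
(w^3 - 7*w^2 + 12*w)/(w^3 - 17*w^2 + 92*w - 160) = w*(w - 3)/(w^2 - 13*w + 40)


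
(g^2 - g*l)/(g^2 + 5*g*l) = (g - l)/(g + 5*l)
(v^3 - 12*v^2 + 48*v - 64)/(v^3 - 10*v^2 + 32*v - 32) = (v - 4)/(v - 2)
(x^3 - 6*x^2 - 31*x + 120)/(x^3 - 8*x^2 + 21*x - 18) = (x^2 - 3*x - 40)/(x^2 - 5*x + 6)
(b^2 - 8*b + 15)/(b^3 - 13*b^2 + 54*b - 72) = (b - 5)/(b^2 - 10*b + 24)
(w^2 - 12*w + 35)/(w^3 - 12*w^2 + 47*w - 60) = (w - 7)/(w^2 - 7*w + 12)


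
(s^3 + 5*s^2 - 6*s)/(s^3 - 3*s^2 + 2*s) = (s + 6)/(s - 2)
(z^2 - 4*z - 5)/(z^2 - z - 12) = (-z^2 + 4*z + 5)/(-z^2 + z + 12)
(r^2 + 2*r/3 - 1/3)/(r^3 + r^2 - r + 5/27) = 9*(r + 1)/(9*r^2 + 12*r - 5)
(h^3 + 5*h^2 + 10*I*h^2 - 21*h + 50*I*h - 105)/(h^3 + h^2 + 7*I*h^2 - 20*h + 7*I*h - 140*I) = (h + 3*I)/(h - 4)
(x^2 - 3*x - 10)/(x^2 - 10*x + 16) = (x^2 - 3*x - 10)/(x^2 - 10*x + 16)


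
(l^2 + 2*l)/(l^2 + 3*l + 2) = l/(l + 1)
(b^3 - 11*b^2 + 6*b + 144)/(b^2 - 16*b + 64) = (b^2 - 3*b - 18)/(b - 8)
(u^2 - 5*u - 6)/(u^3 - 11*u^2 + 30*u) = (u + 1)/(u*(u - 5))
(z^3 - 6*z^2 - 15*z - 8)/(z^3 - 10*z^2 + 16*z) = (z^2 + 2*z + 1)/(z*(z - 2))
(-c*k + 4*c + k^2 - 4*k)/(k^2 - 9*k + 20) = (-c + k)/(k - 5)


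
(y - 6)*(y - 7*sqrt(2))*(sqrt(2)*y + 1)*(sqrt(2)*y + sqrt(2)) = 2*y^4 - 13*sqrt(2)*y^3 - 10*y^3 - 26*y^2 + 65*sqrt(2)*y^2 + 70*y + 78*sqrt(2)*y + 84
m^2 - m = m*(m - 1)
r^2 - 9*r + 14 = (r - 7)*(r - 2)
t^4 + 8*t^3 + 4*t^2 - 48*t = t*(t - 2)*(t + 4)*(t + 6)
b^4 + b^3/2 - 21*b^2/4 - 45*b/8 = b*(b - 5/2)*(b + 3/2)^2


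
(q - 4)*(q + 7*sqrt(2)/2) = q^2 - 4*q + 7*sqrt(2)*q/2 - 14*sqrt(2)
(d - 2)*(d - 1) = d^2 - 3*d + 2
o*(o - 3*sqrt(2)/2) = o^2 - 3*sqrt(2)*o/2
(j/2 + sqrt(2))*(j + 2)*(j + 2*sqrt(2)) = j^3/2 + j^2 + 2*sqrt(2)*j^2 + 4*j + 4*sqrt(2)*j + 8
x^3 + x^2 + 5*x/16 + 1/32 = (x + 1/4)^2*(x + 1/2)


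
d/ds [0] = 0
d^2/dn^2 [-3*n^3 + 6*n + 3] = -18*n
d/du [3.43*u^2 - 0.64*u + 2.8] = 6.86*u - 0.64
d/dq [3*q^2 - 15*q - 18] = 6*q - 15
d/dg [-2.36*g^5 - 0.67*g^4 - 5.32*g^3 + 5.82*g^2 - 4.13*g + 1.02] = -11.8*g^4 - 2.68*g^3 - 15.96*g^2 + 11.64*g - 4.13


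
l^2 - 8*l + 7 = (l - 7)*(l - 1)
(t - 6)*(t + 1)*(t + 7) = t^3 + 2*t^2 - 41*t - 42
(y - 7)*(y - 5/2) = y^2 - 19*y/2 + 35/2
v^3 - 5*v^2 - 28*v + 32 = (v - 8)*(v - 1)*(v + 4)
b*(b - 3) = b^2 - 3*b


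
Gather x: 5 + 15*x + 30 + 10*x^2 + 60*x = 10*x^2 + 75*x + 35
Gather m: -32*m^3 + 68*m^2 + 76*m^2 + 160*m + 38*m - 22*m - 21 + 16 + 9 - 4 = -32*m^3 + 144*m^2 + 176*m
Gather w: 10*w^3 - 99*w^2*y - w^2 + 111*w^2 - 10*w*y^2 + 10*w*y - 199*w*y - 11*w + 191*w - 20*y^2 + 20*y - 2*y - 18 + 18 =10*w^3 + w^2*(110 - 99*y) + w*(-10*y^2 - 189*y + 180) - 20*y^2 + 18*y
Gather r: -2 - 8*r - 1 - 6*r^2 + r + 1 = -6*r^2 - 7*r - 2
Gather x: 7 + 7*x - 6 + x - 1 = 8*x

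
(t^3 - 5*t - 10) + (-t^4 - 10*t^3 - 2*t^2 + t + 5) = -t^4 - 9*t^3 - 2*t^2 - 4*t - 5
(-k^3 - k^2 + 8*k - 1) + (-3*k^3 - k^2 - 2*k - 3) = -4*k^3 - 2*k^2 + 6*k - 4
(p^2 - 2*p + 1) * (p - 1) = p^3 - 3*p^2 + 3*p - 1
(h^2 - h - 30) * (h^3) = h^5 - h^4 - 30*h^3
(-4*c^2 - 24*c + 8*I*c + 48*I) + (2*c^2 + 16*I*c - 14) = -2*c^2 - 24*c + 24*I*c - 14 + 48*I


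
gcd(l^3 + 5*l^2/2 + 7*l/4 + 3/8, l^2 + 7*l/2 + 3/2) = l + 1/2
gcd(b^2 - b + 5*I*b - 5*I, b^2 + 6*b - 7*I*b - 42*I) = 1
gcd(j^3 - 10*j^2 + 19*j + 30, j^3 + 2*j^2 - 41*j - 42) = j^2 - 5*j - 6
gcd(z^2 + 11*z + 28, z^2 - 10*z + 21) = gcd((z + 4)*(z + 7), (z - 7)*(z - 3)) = 1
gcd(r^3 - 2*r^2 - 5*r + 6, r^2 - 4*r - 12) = r + 2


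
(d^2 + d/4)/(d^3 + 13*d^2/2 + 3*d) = (4*d + 1)/(2*(2*d^2 + 13*d + 6))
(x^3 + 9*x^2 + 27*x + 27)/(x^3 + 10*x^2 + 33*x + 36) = (x + 3)/(x + 4)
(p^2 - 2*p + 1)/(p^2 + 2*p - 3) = (p - 1)/(p + 3)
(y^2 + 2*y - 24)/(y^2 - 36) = (y - 4)/(y - 6)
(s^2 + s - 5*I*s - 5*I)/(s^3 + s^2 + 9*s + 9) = (s - 5*I)/(s^2 + 9)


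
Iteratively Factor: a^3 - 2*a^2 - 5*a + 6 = (a - 1)*(a^2 - a - 6) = (a - 3)*(a - 1)*(a + 2)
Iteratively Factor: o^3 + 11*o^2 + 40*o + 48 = (o + 3)*(o^2 + 8*o + 16) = (o + 3)*(o + 4)*(o + 4)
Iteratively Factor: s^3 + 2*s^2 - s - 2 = (s + 2)*(s^2 - 1) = (s - 1)*(s + 2)*(s + 1)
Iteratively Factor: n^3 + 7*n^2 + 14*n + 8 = (n + 2)*(n^2 + 5*n + 4) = (n + 1)*(n + 2)*(n + 4)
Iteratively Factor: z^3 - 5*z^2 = (z - 5)*(z^2) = z*(z - 5)*(z)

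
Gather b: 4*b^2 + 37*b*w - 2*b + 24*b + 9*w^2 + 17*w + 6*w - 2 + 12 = 4*b^2 + b*(37*w + 22) + 9*w^2 + 23*w + 10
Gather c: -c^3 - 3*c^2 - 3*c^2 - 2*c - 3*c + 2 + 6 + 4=-c^3 - 6*c^2 - 5*c + 12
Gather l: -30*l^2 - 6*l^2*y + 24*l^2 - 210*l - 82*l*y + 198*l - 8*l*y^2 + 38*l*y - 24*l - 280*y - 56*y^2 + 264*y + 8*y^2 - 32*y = l^2*(-6*y - 6) + l*(-8*y^2 - 44*y - 36) - 48*y^2 - 48*y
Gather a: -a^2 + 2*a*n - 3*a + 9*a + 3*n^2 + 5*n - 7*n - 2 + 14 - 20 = -a^2 + a*(2*n + 6) + 3*n^2 - 2*n - 8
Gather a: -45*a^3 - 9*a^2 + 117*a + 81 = -45*a^3 - 9*a^2 + 117*a + 81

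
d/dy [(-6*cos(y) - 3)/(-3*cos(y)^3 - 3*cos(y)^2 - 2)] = 3*(15*cos(y) + 15*cos(2*y)/2 + 3*cos(3*y) + 7/2)*sin(y)/(3*cos(y)^3 + 3*cos(y)^2 + 2)^2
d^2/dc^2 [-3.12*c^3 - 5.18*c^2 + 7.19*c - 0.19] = -18.72*c - 10.36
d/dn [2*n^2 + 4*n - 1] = 4*n + 4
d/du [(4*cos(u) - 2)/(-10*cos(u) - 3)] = 32*sin(u)/(10*cos(u) + 3)^2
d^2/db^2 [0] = 0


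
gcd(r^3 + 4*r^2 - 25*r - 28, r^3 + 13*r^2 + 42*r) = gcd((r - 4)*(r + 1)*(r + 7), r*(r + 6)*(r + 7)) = r + 7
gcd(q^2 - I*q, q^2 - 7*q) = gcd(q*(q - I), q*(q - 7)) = q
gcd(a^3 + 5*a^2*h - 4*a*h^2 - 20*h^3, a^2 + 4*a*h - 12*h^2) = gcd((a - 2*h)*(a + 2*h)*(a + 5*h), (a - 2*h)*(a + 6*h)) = a - 2*h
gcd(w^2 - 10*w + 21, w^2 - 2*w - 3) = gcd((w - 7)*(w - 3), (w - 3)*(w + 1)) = w - 3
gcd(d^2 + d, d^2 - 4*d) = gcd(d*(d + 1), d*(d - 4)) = d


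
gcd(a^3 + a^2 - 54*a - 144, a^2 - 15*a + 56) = a - 8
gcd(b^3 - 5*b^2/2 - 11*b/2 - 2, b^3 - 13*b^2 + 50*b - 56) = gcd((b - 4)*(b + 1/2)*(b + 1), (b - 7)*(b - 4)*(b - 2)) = b - 4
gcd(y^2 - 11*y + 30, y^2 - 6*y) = y - 6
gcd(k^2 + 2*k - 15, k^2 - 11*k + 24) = k - 3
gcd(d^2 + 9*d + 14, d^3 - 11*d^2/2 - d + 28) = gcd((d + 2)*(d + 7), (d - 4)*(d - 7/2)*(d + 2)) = d + 2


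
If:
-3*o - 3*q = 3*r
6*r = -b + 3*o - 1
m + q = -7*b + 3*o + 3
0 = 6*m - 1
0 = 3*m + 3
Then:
No Solution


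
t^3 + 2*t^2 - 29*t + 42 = (t - 3)*(t - 2)*(t + 7)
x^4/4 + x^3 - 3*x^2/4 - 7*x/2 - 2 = (x/4 + 1)*(x - 2)*(x + 1)^2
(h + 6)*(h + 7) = h^2 + 13*h + 42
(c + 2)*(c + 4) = c^2 + 6*c + 8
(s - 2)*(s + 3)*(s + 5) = s^3 + 6*s^2 - s - 30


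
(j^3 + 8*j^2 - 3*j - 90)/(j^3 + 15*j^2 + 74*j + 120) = (j - 3)/(j + 4)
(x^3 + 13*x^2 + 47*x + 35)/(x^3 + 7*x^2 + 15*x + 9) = (x^2 + 12*x + 35)/(x^2 + 6*x + 9)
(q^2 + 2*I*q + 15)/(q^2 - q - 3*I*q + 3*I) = (q + 5*I)/(q - 1)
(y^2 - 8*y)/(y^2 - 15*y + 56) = y/(y - 7)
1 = 1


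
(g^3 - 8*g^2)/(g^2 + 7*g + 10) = g^2*(g - 8)/(g^2 + 7*g + 10)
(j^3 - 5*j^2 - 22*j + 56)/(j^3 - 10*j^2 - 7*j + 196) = (j - 2)/(j - 7)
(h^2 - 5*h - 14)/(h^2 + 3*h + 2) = (h - 7)/(h + 1)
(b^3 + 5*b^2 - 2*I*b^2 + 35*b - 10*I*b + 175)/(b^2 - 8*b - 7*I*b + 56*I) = (b^2 + 5*b*(1 + I) + 25*I)/(b - 8)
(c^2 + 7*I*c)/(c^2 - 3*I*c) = (c + 7*I)/(c - 3*I)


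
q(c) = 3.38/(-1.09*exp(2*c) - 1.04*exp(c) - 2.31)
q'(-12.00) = 0.00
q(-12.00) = -1.46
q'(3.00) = 0.01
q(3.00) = -0.00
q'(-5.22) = 0.00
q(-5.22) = -1.46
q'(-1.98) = 0.10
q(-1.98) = -1.37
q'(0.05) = 0.56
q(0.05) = -0.73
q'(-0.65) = 0.39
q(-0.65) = -1.07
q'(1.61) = 0.17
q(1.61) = -0.10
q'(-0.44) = 0.45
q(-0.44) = -0.98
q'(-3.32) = 0.02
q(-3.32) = -1.44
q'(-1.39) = 0.19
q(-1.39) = -1.28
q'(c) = 3.38*(2.18*exp(2*c) + 1.04*exp(c))/(-1.09*exp(2*c) - 1.04*exp(c) - 2.31)^2 = (7.3684*exp(c) + 3.5152)*exp(c)/(1.09*exp(2*c) + 1.04*exp(c) + 2.31)^2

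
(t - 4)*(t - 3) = t^2 - 7*t + 12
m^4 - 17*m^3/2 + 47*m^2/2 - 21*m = m*(m - 7/2)*(m - 3)*(m - 2)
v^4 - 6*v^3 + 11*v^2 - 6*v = v*(v - 3)*(v - 2)*(v - 1)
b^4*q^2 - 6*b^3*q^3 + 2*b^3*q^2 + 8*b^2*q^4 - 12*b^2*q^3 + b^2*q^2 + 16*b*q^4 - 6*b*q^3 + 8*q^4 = (b - 4*q)*(b - 2*q)*(b*q + q)^2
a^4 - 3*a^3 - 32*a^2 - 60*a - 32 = (a - 8)*(a + 1)*(a + 2)^2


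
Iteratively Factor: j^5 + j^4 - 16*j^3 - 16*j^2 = (j - 4)*(j^4 + 5*j^3 + 4*j^2) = j*(j - 4)*(j^3 + 5*j^2 + 4*j) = j^2*(j - 4)*(j^2 + 5*j + 4) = j^2*(j - 4)*(j + 4)*(j + 1)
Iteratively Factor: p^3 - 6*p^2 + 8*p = (p - 2)*(p^2 - 4*p) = p*(p - 2)*(p - 4)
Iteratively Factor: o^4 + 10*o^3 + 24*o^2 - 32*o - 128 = (o - 2)*(o^3 + 12*o^2 + 48*o + 64) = (o - 2)*(o + 4)*(o^2 + 8*o + 16) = (o - 2)*(o + 4)^2*(o + 4)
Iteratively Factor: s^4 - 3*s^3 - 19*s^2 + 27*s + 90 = (s - 5)*(s^3 + 2*s^2 - 9*s - 18) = (s - 5)*(s - 3)*(s^2 + 5*s + 6) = (s - 5)*(s - 3)*(s + 3)*(s + 2)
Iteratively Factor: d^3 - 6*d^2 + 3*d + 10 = (d - 5)*(d^2 - d - 2) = (d - 5)*(d + 1)*(d - 2)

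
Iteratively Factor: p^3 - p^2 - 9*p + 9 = (p + 3)*(p^2 - 4*p + 3) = (p - 3)*(p + 3)*(p - 1)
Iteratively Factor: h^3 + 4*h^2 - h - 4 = (h - 1)*(h^2 + 5*h + 4) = (h - 1)*(h + 4)*(h + 1)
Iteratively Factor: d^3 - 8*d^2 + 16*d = (d - 4)*(d^2 - 4*d) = (d - 4)^2*(d)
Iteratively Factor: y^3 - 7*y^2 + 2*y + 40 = (y - 5)*(y^2 - 2*y - 8) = (y - 5)*(y - 4)*(y + 2)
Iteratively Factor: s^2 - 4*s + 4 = (s - 2)*(s - 2)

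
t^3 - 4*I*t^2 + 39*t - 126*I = (t - 7*I)*(t - 3*I)*(t + 6*I)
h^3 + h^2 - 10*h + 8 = (h - 2)*(h - 1)*(h + 4)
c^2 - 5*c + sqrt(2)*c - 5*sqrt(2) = (c - 5)*(c + sqrt(2))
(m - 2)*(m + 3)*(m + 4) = m^3 + 5*m^2 - 2*m - 24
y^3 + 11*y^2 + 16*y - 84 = (y - 2)*(y + 6)*(y + 7)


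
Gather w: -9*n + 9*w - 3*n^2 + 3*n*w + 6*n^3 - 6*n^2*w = 6*n^3 - 3*n^2 - 9*n + w*(-6*n^2 + 3*n + 9)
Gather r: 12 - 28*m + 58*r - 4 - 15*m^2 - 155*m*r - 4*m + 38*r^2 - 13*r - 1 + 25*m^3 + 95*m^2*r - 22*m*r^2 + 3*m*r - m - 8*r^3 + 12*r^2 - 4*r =25*m^3 - 15*m^2 - 33*m - 8*r^3 + r^2*(50 - 22*m) + r*(95*m^2 - 152*m + 41) + 7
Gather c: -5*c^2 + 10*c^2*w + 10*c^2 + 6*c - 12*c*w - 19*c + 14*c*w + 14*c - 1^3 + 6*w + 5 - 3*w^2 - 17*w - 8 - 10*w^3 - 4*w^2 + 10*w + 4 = c^2*(10*w + 5) + c*(2*w + 1) - 10*w^3 - 7*w^2 - w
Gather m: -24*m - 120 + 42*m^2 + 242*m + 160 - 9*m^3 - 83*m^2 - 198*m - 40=-9*m^3 - 41*m^2 + 20*m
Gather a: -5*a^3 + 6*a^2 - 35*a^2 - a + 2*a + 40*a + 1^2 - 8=-5*a^3 - 29*a^2 + 41*a - 7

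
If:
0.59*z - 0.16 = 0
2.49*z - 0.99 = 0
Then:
No Solution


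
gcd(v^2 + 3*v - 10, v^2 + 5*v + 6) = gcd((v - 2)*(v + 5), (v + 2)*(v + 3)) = 1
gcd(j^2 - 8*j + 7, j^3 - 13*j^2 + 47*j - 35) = j^2 - 8*j + 7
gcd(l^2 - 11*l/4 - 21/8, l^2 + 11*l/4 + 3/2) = l + 3/4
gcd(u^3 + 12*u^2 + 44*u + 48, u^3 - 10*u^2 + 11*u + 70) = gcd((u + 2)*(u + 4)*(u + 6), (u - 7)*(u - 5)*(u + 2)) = u + 2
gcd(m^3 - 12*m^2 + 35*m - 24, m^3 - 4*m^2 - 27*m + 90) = m - 3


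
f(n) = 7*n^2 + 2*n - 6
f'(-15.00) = -208.00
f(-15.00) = 1539.00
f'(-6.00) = -82.00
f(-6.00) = 234.00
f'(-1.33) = -16.62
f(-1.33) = 3.72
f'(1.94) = 29.16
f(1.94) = 24.23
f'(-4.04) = -54.56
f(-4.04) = 100.17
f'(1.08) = 17.12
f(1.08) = 4.32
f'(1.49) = 22.86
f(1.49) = 12.52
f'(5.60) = 80.40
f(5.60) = 224.72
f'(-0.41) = -3.74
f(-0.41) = -5.64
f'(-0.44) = -4.16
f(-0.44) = -5.52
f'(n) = 14*n + 2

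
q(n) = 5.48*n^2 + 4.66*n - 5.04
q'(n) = 10.96*n + 4.66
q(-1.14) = -3.23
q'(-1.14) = -7.83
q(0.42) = -2.12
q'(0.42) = 9.26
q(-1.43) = -0.50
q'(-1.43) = -11.01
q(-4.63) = 90.86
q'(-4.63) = -46.08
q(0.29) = -3.23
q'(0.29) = 7.84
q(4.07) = 104.70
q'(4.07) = 49.27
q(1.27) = 9.72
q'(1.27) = 18.58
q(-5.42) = 130.69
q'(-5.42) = -54.74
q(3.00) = 58.26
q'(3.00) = 37.54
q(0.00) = -5.04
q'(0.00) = 4.66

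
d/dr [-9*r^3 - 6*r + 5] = -27*r^2 - 6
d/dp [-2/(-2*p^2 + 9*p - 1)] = 2*(9 - 4*p)/(2*p^2 - 9*p + 1)^2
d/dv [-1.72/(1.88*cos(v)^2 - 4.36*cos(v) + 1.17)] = (7.4992 - 6.4672*cos(v))*sin(v)/(1.88*cos(v)^2 - 4.36*cos(v) + 1.17)^2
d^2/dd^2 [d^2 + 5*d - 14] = 2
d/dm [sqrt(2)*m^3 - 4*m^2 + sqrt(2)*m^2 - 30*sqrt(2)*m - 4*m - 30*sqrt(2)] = 3*sqrt(2)*m^2 - 8*m + 2*sqrt(2)*m - 30*sqrt(2) - 4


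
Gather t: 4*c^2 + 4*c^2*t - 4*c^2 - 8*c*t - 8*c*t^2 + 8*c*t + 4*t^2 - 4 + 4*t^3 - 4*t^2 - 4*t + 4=-8*c*t^2 + 4*t^3 + t*(4*c^2 - 4)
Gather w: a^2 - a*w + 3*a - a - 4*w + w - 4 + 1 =a^2 + 2*a + w*(-a - 3) - 3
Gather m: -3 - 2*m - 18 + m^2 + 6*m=m^2 + 4*m - 21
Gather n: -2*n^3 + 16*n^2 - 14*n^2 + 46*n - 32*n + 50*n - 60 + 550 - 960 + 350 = -2*n^3 + 2*n^2 + 64*n - 120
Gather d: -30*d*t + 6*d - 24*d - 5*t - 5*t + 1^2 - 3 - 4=d*(-30*t - 18) - 10*t - 6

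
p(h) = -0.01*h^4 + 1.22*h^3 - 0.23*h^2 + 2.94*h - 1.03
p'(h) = -0.04*h^3 + 3.66*h^2 - 0.46*h + 2.94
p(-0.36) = -2.18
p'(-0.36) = 3.58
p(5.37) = 188.73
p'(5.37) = 99.82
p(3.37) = 51.67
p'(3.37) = 41.43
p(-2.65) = -33.63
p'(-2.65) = 30.61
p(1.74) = 9.72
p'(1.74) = 13.01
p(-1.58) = -11.12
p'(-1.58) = 12.96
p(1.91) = 12.11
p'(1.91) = 15.13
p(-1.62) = -11.65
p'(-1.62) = 13.46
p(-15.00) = -4720.63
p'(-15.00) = 968.34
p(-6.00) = -303.43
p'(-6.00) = 146.10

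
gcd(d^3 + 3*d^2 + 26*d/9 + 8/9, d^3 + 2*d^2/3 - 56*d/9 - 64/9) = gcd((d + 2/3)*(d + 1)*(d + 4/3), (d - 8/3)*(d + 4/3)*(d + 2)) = d + 4/3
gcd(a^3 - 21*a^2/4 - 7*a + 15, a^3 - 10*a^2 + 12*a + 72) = a^2 - 4*a - 12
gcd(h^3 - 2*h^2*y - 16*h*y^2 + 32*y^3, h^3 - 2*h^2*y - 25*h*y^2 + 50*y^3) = -h + 2*y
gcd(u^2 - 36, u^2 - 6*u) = u - 6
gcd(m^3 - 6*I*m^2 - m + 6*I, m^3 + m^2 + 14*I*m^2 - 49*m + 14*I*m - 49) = m + 1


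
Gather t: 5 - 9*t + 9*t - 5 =0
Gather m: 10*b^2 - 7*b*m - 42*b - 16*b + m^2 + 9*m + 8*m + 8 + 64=10*b^2 - 58*b + m^2 + m*(17 - 7*b) + 72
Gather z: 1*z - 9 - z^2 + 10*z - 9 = -z^2 + 11*z - 18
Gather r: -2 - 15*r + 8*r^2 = 8*r^2 - 15*r - 2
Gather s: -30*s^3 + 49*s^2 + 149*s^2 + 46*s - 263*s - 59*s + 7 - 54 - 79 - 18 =-30*s^3 + 198*s^2 - 276*s - 144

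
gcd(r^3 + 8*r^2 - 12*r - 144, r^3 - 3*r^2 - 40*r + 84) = r + 6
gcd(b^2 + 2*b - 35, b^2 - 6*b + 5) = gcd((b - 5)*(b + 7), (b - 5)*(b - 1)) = b - 5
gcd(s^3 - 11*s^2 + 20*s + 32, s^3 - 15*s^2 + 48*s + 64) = s^2 - 7*s - 8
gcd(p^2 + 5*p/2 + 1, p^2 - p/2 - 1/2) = p + 1/2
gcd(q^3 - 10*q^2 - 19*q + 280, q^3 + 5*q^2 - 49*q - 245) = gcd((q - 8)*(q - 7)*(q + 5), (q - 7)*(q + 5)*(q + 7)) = q^2 - 2*q - 35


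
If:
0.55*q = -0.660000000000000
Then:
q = -1.20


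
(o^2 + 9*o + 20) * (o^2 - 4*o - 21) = o^4 + 5*o^3 - 37*o^2 - 269*o - 420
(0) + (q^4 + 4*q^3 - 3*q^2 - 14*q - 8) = q^4 + 4*q^3 - 3*q^2 - 14*q - 8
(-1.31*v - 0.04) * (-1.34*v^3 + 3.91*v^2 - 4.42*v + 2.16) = 1.7554*v^4 - 5.0685*v^3 + 5.6338*v^2 - 2.6528*v - 0.0864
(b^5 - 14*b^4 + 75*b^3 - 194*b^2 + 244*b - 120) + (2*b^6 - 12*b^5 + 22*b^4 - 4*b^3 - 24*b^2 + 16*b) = 2*b^6 - 11*b^5 + 8*b^4 + 71*b^3 - 218*b^2 + 260*b - 120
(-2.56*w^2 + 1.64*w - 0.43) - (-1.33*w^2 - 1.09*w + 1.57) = -1.23*w^2 + 2.73*w - 2.0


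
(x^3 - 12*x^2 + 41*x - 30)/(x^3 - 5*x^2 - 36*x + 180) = (x - 1)/(x + 6)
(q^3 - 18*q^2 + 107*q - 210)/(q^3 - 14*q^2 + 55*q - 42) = (q - 5)/(q - 1)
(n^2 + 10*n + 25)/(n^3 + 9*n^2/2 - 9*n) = 2*(n^2 + 10*n + 25)/(n*(2*n^2 + 9*n - 18))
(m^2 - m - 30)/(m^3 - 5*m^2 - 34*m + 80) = (m - 6)/(m^2 - 10*m + 16)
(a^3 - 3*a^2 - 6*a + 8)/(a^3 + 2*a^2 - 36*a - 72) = (a^2 - 5*a + 4)/(a^2 - 36)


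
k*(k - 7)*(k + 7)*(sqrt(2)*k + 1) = sqrt(2)*k^4 + k^3 - 49*sqrt(2)*k^2 - 49*k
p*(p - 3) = p^2 - 3*p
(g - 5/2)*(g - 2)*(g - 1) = g^3 - 11*g^2/2 + 19*g/2 - 5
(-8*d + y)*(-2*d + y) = 16*d^2 - 10*d*y + y^2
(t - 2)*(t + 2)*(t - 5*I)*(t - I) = t^4 - 6*I*t^3 - 9*t^2 + 24*I*t + 20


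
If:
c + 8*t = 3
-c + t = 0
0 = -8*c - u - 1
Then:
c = 1/3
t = 1/3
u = -11/3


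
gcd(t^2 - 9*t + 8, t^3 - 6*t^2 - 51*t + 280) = t - 8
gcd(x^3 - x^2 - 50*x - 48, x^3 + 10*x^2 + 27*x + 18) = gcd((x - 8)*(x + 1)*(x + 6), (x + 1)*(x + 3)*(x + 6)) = x^2 + 7*x + 6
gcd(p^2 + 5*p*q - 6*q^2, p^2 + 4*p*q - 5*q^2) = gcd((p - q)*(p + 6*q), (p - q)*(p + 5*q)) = p - q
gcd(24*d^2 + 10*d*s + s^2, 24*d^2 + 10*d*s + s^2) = 24*d^2 + 10*d*s + s^2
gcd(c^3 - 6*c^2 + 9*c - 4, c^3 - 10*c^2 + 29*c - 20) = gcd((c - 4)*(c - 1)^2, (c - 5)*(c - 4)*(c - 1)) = c^2 - 5*c + 4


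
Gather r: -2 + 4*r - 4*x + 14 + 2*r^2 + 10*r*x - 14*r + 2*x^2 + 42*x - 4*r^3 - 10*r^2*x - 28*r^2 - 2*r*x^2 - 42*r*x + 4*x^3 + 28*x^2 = -4*r^3 + r^2*(-10*x - 26) + r*(-2*x^2 - 32*x - 10) + 4*x^3 + 30*x^2 + 38*x + 12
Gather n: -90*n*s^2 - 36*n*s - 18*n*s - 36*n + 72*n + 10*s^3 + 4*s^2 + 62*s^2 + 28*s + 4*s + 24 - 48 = n*(-90*s^2 - 54*s + 36) + 10*s^3 + 66*s^2 + 32*s - 24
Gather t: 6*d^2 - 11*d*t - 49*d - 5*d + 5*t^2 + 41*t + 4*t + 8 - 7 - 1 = 6*d^2 - 54*d + 5*t^2 + t*(45 - 11*d)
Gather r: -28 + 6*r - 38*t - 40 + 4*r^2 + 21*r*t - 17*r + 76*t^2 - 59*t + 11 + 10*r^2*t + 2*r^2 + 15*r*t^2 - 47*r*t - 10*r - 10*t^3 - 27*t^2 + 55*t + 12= r^2*(10*t + 6) + r*(15*t^2 - 26*t - 21) - 10*t^3 + 49*t^2 - 42*t - 45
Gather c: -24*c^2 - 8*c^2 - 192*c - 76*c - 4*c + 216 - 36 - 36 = -32*c^2 - 272*c + 144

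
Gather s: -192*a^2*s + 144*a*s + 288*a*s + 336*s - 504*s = s*(-192*a^2 + 432*a - 168)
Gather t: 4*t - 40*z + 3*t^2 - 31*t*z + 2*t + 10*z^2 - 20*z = 3*t^2 + t*(6 - 31*z) + 10*z^2 - 60*z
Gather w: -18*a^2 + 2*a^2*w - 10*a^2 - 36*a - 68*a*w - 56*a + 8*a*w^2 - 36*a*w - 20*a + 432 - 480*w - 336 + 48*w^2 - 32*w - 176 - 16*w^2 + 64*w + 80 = -28*a^2 - 112*a + w^2*(8*a + 32) + w*(2*a^2 - 104*a - 448)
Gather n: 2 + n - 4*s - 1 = n - 4*s + 1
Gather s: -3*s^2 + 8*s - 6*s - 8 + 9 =-3*s^2 + 2*s + 1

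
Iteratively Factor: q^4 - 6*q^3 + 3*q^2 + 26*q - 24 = (q + 2)*(q^3 - 8*q^2 + 19*q - 12) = (q - 1)*(q + 2)*(q^2 - 7*q + 12) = (q - 3)*(q - 1)*(q + 2)*(q - 4)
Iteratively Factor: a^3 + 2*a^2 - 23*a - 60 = (a + 3)*(a^2 - a - 20) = (a + 3)*(a + 4)*(a - 5)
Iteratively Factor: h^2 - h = (h)*(h - 1)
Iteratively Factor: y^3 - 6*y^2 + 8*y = (y - 2)*(y^2 - 4*y) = (y - 4)*(y - 2)*(y)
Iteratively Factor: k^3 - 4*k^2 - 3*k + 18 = (k - 3)*(k^2 - k - 6) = (k - 3)*(k + 2)*(k - 3)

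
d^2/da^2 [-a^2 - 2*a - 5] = -2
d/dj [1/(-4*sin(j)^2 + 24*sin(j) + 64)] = (sin(j) - 3)*cos(j)/(2*(sin(j) - 8)^2*(sin(j) + 2)^2)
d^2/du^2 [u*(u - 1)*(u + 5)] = 6*u + 8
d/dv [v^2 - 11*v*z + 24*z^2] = 2*v - 11*z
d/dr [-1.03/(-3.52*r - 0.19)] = -3.6256/(3.52*r + 0.19)^2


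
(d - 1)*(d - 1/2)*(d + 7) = d^3 + 11*d^2/2 - 10*d + 7/2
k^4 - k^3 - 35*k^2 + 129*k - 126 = (k - 3)^2*(k - 2)*(k + 7)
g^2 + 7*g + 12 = (g + 3)*(g + 4)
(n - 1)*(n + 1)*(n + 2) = n^3 + 2*n^2 - n - 2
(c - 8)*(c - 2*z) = c^2 - 2*c*z - 8*c + 16*z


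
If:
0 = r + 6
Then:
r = -6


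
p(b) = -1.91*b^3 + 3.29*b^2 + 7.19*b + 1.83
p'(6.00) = -159.61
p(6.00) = -249.15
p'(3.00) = -24.64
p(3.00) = 1.44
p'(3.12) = -28.06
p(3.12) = -1.72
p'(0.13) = 7.95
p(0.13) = 2.82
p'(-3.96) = -108.72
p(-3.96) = 143.56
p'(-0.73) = -0.67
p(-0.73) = -0.92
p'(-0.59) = 1.31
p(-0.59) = -0.87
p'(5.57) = -133.93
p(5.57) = -186.11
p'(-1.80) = -23.22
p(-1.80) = 10.69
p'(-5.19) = -181.30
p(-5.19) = 320.15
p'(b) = -5.73*b^2 + 6.58*b + 7.19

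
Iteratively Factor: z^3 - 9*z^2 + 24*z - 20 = (z - 2)*(z^2 - 7*z + 10) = (z - 5)*(z - 2)*(z - 2)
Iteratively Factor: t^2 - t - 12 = (t - 4)*(t + 3)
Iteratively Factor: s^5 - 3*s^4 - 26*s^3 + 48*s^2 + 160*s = (s)*(s^4 - 3*s^3 - 26*s^2 + 48*s + 160) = s*(s + 4)*(s^3 - 7*s^2 + 2*s + 40) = s*(s + 2)*(s + 4)*(s^2 - 9*s + 20) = s*(s - 5)*(s + 2)*(s + 4)*(s - 4)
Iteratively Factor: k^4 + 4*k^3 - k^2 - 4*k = (k + 4)*(k^3 - k) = k*(k + 4)*(k^2 - 1) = k*(k - 1)*(k + 4)*(k + 1)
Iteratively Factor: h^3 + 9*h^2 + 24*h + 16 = (h + 1)*(h^2 + 8*h + 16) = (h + 1)*(h + 4)*(h + 4)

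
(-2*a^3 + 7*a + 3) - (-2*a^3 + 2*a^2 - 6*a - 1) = -2*a^2 + 13*a + 4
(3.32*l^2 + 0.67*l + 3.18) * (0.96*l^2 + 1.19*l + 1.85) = 3.1872*l^4 + 4.594*l^3 + 9.9921*l^2 + 5.0237*l + 5.883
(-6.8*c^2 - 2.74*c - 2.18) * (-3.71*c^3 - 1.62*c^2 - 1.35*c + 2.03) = 25.228*c^5 + 21.1814*c^4 + 21.7066*c^3 - 6.5734*c^2 - 2.6192*c - 4.4254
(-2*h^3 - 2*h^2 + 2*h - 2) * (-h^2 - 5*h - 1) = 2*h^5 + 12*h^4 + 10*h^3 - 6*h^2 + 8*h + 2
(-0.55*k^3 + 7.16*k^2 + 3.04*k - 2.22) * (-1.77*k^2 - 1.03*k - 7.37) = 0.9735*k^5 - 12.1067*k^4 - 8.7021*k^3 - 51.971*k^2 - 20.1182*k + 16.3614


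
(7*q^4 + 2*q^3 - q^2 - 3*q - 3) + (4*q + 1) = 7*q^4 + 2*q^3 - q^2 + q - 2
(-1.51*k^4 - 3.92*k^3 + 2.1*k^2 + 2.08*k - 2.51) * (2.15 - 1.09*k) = 1.6459*k^5 + 1.0263*k^4 - 10.717*k^3 + 2.2478*k^2 + 7.2079*k - 5.3965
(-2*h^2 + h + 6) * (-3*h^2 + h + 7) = 6*h^4 - 5*h^3 - 31*h^2 + 13*h + 42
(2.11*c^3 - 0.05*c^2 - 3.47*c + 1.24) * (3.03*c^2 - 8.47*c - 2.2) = 6.3933*c^5 - 18.0232*c^4 - 14.7326*c^3 + 33.2581*c^2 - 2.8688*c - 2.728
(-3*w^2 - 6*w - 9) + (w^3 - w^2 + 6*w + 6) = w^3 - 4*w^2 - 3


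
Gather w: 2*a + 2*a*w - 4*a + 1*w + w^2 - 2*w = -2*a + w^2 + w*(2*a - 1)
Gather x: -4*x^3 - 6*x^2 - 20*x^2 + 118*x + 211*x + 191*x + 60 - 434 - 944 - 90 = -4*x^3 - 26*x^2 + 520*x - 1408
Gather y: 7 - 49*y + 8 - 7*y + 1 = 16 - 56*y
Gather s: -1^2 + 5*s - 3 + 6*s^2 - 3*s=6*s^2 + 2*s - 4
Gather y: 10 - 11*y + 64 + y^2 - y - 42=y^2 - 12*y + 32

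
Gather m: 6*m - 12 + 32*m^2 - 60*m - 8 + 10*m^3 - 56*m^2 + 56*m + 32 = 10*m^3 - 24*m^2 + 2*m + 12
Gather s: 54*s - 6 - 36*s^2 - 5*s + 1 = -36*s^2 + 49*s - 5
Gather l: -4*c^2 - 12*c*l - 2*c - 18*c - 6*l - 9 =-4*c^2 - 20*c + l*(-12*c - 6) - 9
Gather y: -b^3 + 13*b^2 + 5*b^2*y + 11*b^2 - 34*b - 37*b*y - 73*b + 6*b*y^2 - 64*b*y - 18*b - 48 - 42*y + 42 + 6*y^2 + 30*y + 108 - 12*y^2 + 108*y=-b^3 + 24*b^2 - 125*b + y^2*(6*b - 6) + y*(5*b^2 - 101*b + 96) + 102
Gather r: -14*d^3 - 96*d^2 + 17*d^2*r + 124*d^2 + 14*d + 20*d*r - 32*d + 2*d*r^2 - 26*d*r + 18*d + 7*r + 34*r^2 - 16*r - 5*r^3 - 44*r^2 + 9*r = -14*d^3 + 28*d^2 - 5*r^3 + r^2*(2*d - 10) + r*(17*d^2 - 6*d)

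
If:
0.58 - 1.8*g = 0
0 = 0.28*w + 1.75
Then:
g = 0.32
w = -6.25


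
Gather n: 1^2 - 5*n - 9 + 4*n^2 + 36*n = 4*n^2 + 31*n - 8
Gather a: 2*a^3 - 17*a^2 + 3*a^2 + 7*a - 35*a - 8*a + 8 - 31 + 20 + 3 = 2*a^3 - 14*a^2 - 36*a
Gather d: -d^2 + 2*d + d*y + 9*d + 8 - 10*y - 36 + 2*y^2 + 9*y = -d^2 + d*(y + 11) + 2*y^2 - y - 28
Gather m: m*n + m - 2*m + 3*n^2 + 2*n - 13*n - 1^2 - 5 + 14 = m*(n - 1) + 3*n^2 - 11*n + 8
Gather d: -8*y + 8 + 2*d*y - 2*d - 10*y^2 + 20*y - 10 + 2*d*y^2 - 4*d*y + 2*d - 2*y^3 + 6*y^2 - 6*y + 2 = d*(2*y^2 - 2*y) - 2*y^3 - 4*y^2 + 6*y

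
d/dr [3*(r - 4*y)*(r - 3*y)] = 6*r - 21*y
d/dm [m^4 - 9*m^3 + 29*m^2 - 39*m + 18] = 4*m^3 - 27*m^2 + 58*m - 39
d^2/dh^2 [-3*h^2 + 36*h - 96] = -6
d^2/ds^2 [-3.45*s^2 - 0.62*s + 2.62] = -6.90000000000000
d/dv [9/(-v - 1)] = 9/(v + 1)^2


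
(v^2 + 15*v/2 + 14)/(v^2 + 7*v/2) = (v + 4)/v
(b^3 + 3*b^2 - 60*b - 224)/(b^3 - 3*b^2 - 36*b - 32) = (b + 7)/(b + 1)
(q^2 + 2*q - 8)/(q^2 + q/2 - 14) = 2*(q - 2)/(2*q - 7)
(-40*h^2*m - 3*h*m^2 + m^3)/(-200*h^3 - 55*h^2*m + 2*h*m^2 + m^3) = m/(5*h + m)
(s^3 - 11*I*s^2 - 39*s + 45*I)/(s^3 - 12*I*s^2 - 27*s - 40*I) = (s^2 - 6*I*s - 9)/(s^2 - 7*I*s + 8)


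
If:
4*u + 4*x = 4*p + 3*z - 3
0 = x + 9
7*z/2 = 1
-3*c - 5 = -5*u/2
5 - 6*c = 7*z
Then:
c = 1/2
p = -821/140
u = 13/5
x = -9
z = 2/7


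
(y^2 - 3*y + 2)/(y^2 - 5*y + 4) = (y - 2)/(y - 4)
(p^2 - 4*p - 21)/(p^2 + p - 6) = (p - 7)/(p - 2)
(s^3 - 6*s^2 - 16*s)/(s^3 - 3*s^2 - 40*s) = (s + 2)/(s + 5)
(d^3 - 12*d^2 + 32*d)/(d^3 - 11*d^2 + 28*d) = (d - 8)/(d - 7)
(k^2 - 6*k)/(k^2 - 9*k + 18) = k/(k - 3)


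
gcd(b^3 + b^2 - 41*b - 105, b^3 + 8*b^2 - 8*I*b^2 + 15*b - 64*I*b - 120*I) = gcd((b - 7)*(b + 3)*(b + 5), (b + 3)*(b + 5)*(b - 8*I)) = b^2 + 8*b + 15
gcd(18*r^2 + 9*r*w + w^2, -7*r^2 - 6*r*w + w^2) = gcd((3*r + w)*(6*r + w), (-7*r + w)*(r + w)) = 1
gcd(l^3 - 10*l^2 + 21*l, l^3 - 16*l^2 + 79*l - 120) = l - 3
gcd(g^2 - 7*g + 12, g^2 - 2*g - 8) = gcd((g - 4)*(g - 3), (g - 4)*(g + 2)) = g - 4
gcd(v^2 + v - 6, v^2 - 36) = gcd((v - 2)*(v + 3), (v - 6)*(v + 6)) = 1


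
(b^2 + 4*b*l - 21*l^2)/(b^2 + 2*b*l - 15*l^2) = (b + 7*l)/(b + 5*l)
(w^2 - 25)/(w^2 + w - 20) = (w - 5)/(w - 4)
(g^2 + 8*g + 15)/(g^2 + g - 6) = (g + 5)/(g - 2)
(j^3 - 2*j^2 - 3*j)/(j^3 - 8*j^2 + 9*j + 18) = j/(j - 6)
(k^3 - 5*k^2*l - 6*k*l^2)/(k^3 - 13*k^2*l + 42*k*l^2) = (k + l)/(k - 7*l)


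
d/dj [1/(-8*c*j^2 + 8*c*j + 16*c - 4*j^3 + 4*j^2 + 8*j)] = (4*c*j - 2*c + 3*j^2 - 2*j - 2)/(4*(-2*c*j^2 + 2*c*j + 4*c - j^3 + j^2 + 2*j)^2)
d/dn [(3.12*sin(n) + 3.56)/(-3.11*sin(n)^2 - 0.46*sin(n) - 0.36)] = (9.7032*sin(n)^2 + 22.1432*sin(n) + 0.5144)*cos(n)/(9.6721*sin(n)^4 + 2.8612*sin(n)^3 + 2.4508*sin(n)^2 + 0.3312*sin(n) + 0.1296)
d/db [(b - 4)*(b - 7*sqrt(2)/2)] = 2*b - 7*sqrt(2)/2 - 4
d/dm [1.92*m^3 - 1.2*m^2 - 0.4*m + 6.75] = 5.76*m^2 - 2.4*m - 0.4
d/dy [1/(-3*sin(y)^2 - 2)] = 12*sin(2*y)/(7 - 3*cos(2*y))^2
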